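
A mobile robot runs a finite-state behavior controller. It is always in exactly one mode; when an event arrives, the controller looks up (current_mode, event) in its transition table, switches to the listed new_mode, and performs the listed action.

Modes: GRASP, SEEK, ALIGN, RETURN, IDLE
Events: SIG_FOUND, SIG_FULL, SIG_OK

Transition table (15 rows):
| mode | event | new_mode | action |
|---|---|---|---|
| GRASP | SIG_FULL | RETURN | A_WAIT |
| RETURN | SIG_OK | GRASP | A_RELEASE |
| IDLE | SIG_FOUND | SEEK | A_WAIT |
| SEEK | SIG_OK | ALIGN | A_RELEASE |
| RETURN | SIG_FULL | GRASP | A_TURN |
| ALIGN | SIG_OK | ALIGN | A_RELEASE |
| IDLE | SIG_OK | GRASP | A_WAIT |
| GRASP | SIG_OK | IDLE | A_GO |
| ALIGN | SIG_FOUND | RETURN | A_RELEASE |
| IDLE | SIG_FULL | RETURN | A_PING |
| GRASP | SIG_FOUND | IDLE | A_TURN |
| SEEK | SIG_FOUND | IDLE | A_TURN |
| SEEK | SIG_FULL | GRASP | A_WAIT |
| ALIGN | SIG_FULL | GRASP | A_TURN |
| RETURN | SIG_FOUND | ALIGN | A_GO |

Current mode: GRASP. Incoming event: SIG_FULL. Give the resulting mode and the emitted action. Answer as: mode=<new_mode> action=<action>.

mode=RETURN action=A_WAIT

current mode = GRASP; filter table to that mode:
  (GRASP, SIG_FULL) → (RETURN, A_WAIT)  ← event matches
  (GRASP, SIG_OK) → (IDLE, A_GO)
  (GRASP, SIG_FOUND) → (IDLE, A_TURN)
event = SIG_FULL selects (RETURN, A_WAIT)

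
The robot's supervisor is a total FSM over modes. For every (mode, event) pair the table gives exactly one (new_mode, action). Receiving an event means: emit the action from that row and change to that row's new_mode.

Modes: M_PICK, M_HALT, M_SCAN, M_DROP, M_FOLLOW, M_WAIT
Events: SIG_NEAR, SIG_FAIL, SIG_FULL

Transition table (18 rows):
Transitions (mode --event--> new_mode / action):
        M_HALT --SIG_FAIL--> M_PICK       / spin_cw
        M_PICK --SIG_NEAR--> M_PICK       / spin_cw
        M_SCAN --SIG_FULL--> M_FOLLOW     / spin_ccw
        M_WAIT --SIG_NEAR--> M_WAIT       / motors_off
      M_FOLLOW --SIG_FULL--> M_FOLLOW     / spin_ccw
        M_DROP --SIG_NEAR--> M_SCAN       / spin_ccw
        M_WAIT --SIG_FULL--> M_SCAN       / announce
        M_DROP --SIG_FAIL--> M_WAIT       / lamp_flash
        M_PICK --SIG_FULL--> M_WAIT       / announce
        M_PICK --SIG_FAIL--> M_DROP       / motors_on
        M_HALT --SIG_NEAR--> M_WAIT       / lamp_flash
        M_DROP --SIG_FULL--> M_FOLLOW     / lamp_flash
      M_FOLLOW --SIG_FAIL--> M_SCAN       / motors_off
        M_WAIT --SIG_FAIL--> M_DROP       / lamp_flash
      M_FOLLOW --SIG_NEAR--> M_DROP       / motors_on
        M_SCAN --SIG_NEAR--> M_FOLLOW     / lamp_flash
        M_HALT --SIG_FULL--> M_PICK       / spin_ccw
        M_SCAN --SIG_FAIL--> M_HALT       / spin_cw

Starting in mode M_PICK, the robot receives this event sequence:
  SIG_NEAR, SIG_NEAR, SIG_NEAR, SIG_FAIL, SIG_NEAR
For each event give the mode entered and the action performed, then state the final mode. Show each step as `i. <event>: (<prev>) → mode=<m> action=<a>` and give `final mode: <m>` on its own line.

final mode: M_SCAN

1. SIG_NEAR: (M_PICK) → mode=M_PICK action=spin_cw
2. SIG_NEAR: (M_PICK) → mode=M_PICK action=spin_cw
3. SIG_NEAR: (M_PICK) → mode=M_PICK action=spin_cw
4. SIG_FAIL: (M_PICK) → mode=M_DROP action=motors_on
5. SIG_NEAR: (M_DROP) → mode=M_SCAN action=spin_ccw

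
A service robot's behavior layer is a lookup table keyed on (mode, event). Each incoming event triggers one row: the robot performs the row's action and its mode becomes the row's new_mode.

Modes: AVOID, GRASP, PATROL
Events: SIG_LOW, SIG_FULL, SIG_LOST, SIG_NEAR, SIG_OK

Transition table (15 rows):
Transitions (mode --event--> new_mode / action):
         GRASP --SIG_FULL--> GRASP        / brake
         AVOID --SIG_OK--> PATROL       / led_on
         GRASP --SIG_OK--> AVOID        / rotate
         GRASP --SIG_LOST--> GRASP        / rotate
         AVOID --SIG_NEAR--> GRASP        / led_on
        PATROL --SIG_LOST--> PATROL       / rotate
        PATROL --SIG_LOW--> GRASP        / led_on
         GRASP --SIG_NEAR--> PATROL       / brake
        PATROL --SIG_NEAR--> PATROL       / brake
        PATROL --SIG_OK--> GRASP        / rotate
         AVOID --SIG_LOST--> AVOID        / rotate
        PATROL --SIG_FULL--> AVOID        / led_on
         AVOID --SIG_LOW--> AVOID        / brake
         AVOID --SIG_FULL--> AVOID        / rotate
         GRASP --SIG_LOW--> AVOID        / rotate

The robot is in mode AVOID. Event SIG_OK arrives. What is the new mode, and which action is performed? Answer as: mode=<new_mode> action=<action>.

current mode = AVOID; filter table to that mode:
  (AVOID, SIG_OK) → (PATROL, led_on)  ← event matches
  (AVOID, SIG_NEAR) → (GRASP, led_on)
  (AVOID, SIG_LOST) → (AVOID, rotate)
  (AVOID, SIG_LOW) → (AVOID, brake)
  (AVOID, SIG_FULL) → (AVOID, rotate)
event = SIG_OK selects (PATROL, led_on)

mode=PATROL action=led_on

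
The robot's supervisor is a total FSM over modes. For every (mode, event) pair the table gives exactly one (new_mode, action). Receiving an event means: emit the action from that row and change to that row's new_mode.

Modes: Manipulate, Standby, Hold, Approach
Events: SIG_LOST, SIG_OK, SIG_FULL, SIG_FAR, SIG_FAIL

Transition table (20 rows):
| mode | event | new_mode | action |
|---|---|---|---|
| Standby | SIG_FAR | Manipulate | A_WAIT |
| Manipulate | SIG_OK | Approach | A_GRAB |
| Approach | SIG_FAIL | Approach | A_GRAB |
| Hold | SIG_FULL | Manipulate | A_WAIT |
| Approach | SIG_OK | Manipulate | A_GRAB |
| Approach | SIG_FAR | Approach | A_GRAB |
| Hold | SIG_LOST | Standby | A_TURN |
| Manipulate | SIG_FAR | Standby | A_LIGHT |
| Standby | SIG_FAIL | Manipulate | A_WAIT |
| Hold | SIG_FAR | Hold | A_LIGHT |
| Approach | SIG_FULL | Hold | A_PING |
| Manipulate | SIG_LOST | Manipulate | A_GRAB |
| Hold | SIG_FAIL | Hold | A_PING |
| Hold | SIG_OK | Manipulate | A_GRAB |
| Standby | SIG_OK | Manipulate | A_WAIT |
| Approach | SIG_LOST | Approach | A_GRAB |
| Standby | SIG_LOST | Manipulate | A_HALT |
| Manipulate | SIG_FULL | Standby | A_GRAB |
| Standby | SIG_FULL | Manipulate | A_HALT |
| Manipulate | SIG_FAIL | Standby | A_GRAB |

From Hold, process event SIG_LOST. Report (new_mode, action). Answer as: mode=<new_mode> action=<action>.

mode=Standby action=A_TURN

current mode = Hold; filter table to that mode:
  (Hold, SIG_FULL) → (Manipulate, A_WAIT)
  (Hold, SIG_LOST) → (Standby, A_TURN)  ← event matches
  (Hold, SIG_FAR) → (Hold, A_LIGHT)
  (Hold, SIG_FAIL) → (Hold, A_PING)
  (Hold, SIG_OK) → (Manipulate, A_GRAB)
event = SIG_LOST selects (Standby, A_TURN)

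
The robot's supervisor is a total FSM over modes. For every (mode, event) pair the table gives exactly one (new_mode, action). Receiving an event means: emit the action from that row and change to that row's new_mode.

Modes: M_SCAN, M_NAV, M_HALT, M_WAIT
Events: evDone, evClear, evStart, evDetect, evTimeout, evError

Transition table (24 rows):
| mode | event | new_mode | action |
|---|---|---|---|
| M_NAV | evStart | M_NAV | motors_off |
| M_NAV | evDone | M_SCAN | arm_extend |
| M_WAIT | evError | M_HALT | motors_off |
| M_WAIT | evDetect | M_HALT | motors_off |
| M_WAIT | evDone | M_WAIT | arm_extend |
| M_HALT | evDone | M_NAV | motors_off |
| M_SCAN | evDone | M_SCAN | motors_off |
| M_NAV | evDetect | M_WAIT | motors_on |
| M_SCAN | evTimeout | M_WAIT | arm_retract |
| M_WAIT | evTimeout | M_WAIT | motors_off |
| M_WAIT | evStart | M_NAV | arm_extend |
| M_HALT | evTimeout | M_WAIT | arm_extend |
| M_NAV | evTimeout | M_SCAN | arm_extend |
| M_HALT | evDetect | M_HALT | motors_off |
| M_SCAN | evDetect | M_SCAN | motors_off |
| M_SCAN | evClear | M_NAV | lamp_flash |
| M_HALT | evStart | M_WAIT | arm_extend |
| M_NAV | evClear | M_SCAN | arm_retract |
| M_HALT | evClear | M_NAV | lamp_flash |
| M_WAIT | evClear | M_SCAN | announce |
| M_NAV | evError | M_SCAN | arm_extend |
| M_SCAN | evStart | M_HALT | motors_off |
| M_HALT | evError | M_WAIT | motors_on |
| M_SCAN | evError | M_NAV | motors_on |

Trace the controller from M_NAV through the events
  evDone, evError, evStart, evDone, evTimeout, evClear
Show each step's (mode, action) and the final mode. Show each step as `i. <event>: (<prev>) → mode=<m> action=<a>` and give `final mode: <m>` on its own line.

final mode: M_SCAN

1. evDone: (M_NAV) → mode=M_SCAN action=arm_extend
2. evError: (M_SCAN) → mode=M_NAV action=motors_on
3. evStart: (M_NAV) → mode=M_NAV action=motors_off
4. evDone: (M_NAV) → mode=M_SCAN action=arm_extend
5. evTimeout: (M_SCAN) → mode=M_WAIT action=arm_retract
6. evClear: (M_WAIT) → mode=M_SCAN action=announce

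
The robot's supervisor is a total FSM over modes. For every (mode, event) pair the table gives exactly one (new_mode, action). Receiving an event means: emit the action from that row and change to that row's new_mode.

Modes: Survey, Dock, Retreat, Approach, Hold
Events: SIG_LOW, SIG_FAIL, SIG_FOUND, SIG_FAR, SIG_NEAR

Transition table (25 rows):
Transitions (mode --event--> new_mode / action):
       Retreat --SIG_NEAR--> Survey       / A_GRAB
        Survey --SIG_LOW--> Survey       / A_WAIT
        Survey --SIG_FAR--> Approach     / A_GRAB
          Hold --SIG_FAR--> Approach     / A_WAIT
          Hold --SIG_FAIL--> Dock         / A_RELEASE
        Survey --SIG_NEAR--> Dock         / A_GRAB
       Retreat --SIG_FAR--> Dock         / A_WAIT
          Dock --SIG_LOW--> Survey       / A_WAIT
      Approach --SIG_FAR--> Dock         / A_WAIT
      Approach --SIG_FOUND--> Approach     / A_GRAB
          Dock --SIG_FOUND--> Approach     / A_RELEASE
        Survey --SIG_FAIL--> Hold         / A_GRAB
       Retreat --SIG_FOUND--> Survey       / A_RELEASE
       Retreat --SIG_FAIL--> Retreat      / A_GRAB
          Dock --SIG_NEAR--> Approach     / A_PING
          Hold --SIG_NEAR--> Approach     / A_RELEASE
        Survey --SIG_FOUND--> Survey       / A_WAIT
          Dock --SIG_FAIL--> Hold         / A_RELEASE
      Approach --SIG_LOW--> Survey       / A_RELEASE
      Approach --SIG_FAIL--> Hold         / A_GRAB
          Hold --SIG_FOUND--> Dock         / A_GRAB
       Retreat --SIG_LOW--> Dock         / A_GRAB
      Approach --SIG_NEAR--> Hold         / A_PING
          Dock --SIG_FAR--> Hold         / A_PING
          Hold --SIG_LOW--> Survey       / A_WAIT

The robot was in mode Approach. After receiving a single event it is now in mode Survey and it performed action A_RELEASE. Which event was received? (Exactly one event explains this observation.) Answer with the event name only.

try SIG_LOW: (Approach, SIG_LOW) → (Survey, A_RELEASE)  ← matches
try SIG_FAIL: (Approach, SIG_FAIL) → (Hold, A_GRAB)
try SIG_FOUND: (Approach, SIG_FOUND) → (Approach, A_GRAB)
try SIG_FAR: (Approach, SIG_FAR) → (Dock, A_WAIT)
try SIG_NEAR: (Approach, SIG_NEAR) → (Hold, A_PING)

SIG_LOW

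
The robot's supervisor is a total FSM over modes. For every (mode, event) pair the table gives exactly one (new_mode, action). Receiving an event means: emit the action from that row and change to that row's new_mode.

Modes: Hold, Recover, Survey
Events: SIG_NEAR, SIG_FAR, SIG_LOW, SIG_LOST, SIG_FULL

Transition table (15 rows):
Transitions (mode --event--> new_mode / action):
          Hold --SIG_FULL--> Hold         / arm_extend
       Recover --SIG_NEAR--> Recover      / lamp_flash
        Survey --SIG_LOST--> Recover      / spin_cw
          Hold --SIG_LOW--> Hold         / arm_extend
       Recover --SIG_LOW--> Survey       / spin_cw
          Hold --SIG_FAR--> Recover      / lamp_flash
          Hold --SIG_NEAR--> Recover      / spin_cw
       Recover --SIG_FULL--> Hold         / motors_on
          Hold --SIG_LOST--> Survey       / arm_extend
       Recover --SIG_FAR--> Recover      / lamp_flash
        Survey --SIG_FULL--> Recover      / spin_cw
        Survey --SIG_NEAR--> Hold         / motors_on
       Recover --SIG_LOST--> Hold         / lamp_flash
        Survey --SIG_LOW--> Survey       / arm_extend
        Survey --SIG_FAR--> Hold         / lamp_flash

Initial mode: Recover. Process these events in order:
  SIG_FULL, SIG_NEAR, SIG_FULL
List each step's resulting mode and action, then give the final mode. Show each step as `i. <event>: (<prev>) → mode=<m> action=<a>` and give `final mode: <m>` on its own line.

final mode: Hold

1. SIG_FULL: (Recover) → mode=Hold action=motors_on
2. SIG_NEAR: (Hold) → mode=Recover action=spin_cw
3. SIG_FULL: (Recover) → mode=Hold action=motors_on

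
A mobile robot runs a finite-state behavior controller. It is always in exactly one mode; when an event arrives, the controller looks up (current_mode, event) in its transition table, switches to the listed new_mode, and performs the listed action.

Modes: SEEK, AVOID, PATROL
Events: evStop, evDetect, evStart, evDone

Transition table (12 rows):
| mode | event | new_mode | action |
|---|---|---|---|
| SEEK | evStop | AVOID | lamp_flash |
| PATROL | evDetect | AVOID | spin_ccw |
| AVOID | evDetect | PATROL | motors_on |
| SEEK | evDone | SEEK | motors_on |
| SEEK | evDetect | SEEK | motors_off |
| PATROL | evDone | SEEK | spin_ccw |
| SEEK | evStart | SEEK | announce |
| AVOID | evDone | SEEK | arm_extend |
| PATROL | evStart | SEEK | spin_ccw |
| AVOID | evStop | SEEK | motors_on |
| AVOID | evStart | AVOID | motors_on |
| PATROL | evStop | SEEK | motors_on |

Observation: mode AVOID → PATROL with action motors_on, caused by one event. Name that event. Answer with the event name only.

evDetect

try evStop: (AVOID, evStop) → (SEEK, motors_on)
try evDetect: (AVOID, evDetect) → (PATROL, motors_on)  ← matches
try evStart: (AVOID, evStart) → (AVOID, motors_on)
try evDone: (AVOID, evDone) → (SEEK, arm_extend)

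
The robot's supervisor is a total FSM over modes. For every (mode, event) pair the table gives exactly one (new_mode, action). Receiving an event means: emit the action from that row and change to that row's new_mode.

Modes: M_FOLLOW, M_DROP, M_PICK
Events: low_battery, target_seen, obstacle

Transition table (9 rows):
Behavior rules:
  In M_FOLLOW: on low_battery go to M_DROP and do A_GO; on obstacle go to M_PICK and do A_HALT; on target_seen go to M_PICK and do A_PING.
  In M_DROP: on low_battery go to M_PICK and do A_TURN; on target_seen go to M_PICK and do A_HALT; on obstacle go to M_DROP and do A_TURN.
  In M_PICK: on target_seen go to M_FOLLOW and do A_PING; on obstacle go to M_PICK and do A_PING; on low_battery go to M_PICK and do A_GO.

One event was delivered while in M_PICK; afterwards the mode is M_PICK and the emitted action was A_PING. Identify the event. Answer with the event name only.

obstacle

try low_battery: (M_PICK, low_battery) → (M_PICK, A_GO)
try target_seen: (M_PICK, target_seen) → (M_FOLLOW, A_PING)
try obstacle: (M_PICK, obstacle) → (M_PICK, A_PING)  ← matches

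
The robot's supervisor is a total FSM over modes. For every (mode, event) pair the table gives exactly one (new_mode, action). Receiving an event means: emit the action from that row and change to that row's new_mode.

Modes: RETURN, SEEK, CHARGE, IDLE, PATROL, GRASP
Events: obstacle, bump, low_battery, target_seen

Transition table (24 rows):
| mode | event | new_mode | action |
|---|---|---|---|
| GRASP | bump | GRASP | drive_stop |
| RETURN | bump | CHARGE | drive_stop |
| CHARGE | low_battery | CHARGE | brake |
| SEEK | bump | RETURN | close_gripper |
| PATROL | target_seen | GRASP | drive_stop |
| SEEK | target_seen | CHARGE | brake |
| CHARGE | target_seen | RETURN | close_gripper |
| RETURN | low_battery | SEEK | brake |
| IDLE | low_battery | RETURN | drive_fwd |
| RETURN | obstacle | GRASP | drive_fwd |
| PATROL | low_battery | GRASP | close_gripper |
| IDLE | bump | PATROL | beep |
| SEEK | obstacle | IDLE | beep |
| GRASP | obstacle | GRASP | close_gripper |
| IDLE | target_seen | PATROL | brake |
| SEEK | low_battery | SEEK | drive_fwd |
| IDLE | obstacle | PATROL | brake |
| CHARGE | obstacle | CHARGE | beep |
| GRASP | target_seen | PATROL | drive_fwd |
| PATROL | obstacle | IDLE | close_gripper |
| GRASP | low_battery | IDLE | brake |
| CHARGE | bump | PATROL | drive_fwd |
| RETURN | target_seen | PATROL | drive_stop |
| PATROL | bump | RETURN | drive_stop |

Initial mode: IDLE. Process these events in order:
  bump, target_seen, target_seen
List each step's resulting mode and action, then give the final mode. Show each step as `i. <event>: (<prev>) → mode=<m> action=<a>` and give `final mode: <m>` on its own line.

final mode: PATROL

1. bump: (IDLE) → mode=PATROL action=beep
2. target_seen: (PATROL) → mode=GRASP action=drive_stop
3. target_seen: (GRASP) → mode=PATROL action=drive_fwd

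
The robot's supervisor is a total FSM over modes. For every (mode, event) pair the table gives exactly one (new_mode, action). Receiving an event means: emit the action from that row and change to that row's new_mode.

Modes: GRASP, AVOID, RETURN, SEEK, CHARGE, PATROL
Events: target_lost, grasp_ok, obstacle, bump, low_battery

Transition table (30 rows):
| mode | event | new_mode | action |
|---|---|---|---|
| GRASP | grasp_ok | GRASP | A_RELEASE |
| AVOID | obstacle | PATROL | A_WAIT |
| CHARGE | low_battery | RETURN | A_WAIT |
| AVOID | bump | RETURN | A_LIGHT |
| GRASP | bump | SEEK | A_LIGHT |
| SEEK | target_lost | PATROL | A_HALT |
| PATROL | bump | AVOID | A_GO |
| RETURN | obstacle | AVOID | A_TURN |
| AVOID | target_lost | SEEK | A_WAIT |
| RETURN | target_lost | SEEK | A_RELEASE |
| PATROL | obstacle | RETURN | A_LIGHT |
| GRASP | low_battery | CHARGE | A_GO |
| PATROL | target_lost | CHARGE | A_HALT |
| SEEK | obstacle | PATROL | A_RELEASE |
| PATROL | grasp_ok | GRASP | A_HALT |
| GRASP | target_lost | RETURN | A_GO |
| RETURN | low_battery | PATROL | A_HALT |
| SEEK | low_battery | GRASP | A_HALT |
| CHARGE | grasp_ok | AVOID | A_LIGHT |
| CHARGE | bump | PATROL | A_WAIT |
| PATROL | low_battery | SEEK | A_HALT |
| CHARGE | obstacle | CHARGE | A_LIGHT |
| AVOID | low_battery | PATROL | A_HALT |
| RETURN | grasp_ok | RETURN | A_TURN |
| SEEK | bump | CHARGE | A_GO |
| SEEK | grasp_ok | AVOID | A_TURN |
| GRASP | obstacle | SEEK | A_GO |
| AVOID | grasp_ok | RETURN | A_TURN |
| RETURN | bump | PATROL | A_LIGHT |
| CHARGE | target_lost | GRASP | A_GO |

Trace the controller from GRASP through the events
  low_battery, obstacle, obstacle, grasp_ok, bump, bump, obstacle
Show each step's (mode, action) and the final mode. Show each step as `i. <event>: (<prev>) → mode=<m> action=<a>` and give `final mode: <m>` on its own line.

1. low_battery: (GRASP) → mode=CHARGE action=A_GO
2. obstacle: (CHARGE) → mode=CHARGE action=A_LIGHT
3. obstacle: (CHARGE) → mode=CHARGE action=A_LIGHT
4. grasp_ok: (CHARGE) → mode=AVOID action=A_LIGHT
5. bump: (AVOID) → mode=RETURN action=A_LIGHT
6. bump: (RETURN) → mode=PATROL action=A_LIGHT
7. obstacle: (PATROL) → mode=RETURN action=A_LIGHT

final mode: RETURN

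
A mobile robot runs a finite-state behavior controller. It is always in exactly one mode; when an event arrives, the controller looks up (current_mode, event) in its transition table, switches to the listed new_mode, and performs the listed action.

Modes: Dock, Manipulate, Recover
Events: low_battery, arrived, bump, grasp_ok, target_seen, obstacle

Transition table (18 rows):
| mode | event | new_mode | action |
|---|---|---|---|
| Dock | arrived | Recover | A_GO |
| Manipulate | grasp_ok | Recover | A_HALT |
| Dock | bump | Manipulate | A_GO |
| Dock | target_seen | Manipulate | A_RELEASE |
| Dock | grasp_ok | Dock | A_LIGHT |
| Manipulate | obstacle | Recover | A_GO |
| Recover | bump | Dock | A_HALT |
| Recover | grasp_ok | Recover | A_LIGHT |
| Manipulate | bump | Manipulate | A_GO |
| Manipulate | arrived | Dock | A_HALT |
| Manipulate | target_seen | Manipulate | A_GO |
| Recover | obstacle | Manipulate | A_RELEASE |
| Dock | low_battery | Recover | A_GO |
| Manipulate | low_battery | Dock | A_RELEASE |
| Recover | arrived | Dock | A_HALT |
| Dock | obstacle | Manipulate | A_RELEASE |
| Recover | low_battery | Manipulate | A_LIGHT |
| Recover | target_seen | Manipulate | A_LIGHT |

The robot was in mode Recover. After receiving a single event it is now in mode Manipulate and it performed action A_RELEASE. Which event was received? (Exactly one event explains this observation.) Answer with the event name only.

obstacle

try low_battery: (Recover, low_battery) → (Manipulate, A_LIGHT)
try arrived: (Recover, arrived) → (Dock, A_HALT)
try bump: (Recover, bump) → (Dock, A_HALT)
try grasp_ok: (Recover, grasp_ok) → (Recover, A_LIGHT)
try target_seen: (Recover, target_seen) → (Manipulate, A_LIGHT)
try obstacle: (Recover, obstacle) → (Manipulate, A_RELEASE)  ← matches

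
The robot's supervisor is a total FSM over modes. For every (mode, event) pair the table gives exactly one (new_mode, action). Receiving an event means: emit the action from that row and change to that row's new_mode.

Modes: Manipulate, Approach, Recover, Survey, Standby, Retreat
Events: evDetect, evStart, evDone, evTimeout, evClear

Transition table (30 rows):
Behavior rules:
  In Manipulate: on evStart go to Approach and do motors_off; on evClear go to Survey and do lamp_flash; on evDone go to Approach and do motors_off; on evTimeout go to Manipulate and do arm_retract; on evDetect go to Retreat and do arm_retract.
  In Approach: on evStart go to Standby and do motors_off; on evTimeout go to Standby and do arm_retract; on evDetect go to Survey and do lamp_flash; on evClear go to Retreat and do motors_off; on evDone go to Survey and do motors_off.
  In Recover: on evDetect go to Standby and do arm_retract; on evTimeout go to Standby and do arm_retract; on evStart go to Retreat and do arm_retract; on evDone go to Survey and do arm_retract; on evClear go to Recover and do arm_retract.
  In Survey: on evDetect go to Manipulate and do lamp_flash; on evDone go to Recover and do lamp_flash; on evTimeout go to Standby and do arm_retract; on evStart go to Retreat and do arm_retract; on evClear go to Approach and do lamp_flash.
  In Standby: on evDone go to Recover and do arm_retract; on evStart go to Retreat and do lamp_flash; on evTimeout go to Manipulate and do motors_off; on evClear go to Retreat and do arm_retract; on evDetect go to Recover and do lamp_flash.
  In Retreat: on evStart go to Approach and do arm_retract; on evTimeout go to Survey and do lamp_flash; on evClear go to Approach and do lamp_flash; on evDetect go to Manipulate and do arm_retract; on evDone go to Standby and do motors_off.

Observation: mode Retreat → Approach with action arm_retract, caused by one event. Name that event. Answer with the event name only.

try evDetect: (Retreat, evDetect) → (Manipulate, arm_retract)
try evStart: (Retreat, evStart) → (Approach, arm_retract)  ← matches
try evDone: (Retreat, evDone) → (Standby, motors_off)
try evTimeout: (Retreat, evTimeout) → (Survey, lamp_flash)
try evClear: (Retreat, evClear) → (Approach, lamp_flash)

evStart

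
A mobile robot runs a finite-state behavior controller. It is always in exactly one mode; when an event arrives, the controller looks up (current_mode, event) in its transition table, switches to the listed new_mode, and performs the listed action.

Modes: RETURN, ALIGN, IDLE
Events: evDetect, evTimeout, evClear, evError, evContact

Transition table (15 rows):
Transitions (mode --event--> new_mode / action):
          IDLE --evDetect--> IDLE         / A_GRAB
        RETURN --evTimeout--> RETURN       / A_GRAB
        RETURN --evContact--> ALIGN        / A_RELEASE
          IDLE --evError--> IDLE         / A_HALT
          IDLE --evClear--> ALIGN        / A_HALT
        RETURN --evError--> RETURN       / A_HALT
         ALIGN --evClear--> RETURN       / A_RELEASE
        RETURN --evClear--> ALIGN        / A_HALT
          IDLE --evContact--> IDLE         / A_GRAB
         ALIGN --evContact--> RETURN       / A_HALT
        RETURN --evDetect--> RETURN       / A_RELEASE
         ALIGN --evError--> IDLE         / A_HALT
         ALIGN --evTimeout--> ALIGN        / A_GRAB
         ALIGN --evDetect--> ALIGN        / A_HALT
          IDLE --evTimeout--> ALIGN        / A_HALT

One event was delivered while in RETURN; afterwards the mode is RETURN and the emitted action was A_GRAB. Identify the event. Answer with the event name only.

evTimeout

try evDetect: (RETURN, evDetect) → (RETURN, A_RELEASE)
try evTimeout: (RETURN, evTimeout) → (RETURN, A_GRAB)  ← matches
try evClear: (RETURN, evClear) → (ALIGN, A_HALT)
try evError: (RETURN, evError) → (RETURN, A_HALT)
try evContact: (RETURN, evContact) → (ALIGN, A_RELEASE)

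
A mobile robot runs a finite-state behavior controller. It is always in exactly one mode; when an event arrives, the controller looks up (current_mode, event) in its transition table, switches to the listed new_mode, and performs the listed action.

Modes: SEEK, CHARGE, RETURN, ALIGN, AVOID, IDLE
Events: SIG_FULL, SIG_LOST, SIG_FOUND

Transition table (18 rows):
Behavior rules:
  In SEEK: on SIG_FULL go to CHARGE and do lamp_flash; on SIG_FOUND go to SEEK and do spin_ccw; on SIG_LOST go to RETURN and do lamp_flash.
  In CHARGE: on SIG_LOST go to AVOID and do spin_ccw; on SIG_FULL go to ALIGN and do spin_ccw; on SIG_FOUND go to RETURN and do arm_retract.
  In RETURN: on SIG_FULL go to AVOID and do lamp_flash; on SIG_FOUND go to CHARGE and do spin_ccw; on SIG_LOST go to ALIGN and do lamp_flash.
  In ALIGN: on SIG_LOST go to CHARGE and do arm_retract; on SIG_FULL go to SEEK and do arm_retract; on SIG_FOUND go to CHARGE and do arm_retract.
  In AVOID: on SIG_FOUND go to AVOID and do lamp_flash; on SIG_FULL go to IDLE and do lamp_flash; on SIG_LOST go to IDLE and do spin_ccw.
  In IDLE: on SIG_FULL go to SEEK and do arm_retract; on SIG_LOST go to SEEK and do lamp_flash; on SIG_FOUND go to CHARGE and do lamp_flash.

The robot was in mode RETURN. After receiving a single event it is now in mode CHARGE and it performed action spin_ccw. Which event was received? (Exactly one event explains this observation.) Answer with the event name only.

try SIG_FULL: (RETURN, SIG_FULL) → (AVOID, lamp_flash)
try SIG_LOST: (RETURN, SIG_LOST) → (ALIGN, lamp_flash)
try SIG_FOUND: (RETURN, SIG_FOUND) → (CHARGE, spin_ccw)  ← matches

SIG_FOUND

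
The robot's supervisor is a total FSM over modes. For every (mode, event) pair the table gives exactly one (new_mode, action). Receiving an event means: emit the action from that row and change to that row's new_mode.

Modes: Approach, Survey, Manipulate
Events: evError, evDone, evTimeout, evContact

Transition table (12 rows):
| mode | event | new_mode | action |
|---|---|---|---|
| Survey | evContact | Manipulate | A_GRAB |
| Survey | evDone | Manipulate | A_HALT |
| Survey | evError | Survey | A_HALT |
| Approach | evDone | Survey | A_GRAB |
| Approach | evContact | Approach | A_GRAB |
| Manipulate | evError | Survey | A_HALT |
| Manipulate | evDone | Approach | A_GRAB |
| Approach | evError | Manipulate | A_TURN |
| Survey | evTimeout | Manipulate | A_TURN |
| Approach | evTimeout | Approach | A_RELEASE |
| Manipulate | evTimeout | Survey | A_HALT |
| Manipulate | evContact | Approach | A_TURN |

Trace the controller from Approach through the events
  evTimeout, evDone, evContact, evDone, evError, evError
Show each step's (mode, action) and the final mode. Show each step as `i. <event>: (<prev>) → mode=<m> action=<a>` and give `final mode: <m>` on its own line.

1. evTimeout: (Approach) → mode=Approach action=A_RELEASE
2. evDone: (Approach) → mode=Survey action=A_GRAB
3. evContact: (Survey) → mode=Manipulate action=A_GRAB
4. evDone: (Manipulate) → mode=Approach action=A_GRAB
5. evError: (Approach) → mode=Manipulate action=A_TURN
6. evError: (Manipulate) → mode=Survey action=A_HALT

final mode: Survey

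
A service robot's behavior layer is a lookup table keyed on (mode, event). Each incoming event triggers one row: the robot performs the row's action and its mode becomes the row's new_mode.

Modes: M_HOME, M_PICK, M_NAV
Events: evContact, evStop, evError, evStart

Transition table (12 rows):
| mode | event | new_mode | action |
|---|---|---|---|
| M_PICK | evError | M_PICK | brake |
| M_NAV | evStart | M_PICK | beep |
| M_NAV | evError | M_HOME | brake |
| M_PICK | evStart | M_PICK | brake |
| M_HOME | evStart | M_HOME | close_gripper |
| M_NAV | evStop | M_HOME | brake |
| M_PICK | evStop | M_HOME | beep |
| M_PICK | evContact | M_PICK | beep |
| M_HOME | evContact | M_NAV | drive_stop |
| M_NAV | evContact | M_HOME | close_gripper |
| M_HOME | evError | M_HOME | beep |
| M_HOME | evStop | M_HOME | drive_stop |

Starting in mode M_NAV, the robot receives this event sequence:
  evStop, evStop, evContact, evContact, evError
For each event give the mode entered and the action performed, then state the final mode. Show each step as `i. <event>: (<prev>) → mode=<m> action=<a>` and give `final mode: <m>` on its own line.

1. evStop: (M_NAV) → mode=M_HOME action=brake
2. evStop: (M_HOME) → mode=M_HOME action=drive_stop
3. evContact: (M_HOME) → mode=M_NAV action=drive_stop
4. evContact: (M_NAV) → mode=M_HOME action=close_gripper
5. evError: (M_HOME) → mode=M_HOME action=beep

final mode: M_HOME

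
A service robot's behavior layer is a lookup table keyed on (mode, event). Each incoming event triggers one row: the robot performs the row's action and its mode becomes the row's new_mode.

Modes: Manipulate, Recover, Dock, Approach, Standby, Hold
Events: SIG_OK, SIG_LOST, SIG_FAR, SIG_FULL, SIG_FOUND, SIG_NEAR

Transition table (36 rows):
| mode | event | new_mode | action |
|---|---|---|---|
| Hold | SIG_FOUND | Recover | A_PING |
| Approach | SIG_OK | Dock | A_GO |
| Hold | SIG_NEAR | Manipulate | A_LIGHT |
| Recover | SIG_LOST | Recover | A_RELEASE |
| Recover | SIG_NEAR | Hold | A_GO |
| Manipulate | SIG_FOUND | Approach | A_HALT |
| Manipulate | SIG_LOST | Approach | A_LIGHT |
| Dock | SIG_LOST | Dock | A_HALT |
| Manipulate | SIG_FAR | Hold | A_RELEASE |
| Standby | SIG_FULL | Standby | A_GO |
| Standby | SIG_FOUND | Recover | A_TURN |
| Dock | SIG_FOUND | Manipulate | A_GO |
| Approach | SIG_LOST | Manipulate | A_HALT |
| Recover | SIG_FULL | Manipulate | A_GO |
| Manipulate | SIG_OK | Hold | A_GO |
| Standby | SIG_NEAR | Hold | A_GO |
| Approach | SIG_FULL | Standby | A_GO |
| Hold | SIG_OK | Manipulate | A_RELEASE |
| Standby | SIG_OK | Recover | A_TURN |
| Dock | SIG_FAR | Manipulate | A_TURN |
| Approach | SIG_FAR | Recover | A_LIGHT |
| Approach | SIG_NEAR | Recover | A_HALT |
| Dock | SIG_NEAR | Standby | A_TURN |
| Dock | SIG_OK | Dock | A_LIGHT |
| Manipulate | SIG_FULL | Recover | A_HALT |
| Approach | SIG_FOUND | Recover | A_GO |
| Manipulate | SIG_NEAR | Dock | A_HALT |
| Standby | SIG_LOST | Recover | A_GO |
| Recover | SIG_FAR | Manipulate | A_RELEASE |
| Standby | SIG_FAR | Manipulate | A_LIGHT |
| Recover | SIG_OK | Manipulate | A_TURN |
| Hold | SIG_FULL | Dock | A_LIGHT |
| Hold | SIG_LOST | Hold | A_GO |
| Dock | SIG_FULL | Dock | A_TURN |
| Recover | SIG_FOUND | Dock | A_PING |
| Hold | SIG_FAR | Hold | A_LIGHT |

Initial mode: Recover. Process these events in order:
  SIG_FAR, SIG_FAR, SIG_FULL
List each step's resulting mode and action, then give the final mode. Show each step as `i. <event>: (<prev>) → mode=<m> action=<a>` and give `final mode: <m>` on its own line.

1. SIG_FAR: (Recover) → mode=Manipulate action=A_RELEASE
2. SIG_FAR: (Manipulate) → mode=Hold action=A_RELEASE
3. SIG_FULL: (Hold) → mode=Dock action=A_LIGHT

final mode: Dock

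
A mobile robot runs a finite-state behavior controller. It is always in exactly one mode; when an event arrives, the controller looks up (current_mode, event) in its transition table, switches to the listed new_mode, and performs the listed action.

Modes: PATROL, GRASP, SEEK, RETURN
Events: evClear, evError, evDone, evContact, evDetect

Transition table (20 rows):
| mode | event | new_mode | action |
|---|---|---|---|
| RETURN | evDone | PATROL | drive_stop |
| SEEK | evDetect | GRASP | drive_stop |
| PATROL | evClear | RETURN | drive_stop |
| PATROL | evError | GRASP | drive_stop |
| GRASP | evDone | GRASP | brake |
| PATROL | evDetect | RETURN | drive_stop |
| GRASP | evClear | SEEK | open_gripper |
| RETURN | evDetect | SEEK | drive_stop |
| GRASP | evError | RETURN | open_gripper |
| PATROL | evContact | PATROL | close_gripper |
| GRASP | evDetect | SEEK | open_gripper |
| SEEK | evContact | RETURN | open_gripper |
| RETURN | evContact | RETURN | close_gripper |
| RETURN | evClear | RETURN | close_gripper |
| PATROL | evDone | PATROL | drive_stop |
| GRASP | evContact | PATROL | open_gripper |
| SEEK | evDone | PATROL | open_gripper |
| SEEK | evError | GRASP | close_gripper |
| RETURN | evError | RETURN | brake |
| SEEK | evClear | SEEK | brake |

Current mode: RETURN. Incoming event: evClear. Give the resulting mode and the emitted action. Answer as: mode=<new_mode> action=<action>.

mode=RETURN action=close_gripper

current mode = RETURN; filter table to that mode:
  (RETURN, evDone) → (PATROL, drive_stop)
  (RETURN, evDetect) → (SEEK, drive_stop)
  (RETURN, evContact) → (RETURN, close_gripper)
  (RETURN, evClear) → (RETURN, close_gripper)  ← event matches
  (RETURN, evError) → (RETURN, brake)
event = evClear selects (RETURN, close_gripper)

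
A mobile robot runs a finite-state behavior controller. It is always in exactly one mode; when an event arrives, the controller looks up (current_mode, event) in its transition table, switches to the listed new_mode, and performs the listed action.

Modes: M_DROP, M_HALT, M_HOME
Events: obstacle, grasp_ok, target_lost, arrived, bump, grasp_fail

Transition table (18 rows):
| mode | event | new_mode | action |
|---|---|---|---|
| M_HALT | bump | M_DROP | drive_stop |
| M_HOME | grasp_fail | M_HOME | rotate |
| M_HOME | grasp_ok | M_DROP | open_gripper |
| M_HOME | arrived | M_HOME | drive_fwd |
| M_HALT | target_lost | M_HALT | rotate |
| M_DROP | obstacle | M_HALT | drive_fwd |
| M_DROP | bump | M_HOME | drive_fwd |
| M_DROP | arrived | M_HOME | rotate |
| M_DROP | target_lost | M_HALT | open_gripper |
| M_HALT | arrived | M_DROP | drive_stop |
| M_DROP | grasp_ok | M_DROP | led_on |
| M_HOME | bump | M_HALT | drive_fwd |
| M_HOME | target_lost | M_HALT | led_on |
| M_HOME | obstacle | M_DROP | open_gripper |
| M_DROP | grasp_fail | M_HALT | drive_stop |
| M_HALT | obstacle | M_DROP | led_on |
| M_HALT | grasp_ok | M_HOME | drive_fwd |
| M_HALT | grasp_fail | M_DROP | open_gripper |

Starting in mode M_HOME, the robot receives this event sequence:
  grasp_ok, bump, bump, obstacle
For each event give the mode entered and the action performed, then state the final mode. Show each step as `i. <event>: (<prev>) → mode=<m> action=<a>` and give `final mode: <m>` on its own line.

1. grasp_ok: (M_HOME) → mode=M_DROP action=open_gripper
2. bump: (M_DROP) → mode=M_HOME action=drive_fwd
3. bump: (M_HOME) → mode=M_HALT action=drive_fwd
4. obstacle: (M_HALT) → mode=M_DROP action=led_on

final mode: M_DROP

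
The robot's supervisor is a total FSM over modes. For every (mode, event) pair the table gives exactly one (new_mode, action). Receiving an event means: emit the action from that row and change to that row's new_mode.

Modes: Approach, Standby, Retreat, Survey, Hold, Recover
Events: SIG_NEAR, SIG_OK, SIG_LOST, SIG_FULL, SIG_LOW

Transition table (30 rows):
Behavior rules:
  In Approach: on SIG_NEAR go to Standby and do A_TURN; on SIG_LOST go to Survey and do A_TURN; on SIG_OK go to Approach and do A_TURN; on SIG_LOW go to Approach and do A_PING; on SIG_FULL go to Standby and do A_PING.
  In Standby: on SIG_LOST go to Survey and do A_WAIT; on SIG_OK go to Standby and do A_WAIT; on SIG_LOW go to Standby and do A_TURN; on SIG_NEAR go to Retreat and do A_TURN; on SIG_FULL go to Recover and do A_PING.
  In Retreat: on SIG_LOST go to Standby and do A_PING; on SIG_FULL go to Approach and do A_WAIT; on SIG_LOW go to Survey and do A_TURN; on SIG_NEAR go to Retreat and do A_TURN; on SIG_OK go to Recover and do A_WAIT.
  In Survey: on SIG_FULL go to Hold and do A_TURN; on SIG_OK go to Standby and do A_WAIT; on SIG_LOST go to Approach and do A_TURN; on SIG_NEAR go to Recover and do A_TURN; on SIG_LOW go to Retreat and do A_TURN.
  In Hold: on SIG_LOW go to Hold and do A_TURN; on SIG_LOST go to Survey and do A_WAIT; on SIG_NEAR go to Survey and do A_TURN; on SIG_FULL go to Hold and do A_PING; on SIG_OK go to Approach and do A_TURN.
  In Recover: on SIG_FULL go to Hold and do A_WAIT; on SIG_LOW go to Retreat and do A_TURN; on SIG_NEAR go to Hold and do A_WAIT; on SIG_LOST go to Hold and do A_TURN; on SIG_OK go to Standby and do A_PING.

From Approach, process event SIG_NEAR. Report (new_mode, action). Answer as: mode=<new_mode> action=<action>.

current mode = Approach; filter table to that mode:
  (Approach, SIG_NEAR) → (Standby, A_TURN)  ← event matches
  (Approach, SIG_LOST) → (Survey, A_TURN)
  (Approach, SIG_OK) → (Approach, A_TURN)
  (Approach, SIG_LOW) → (Approach, A_PING)
  (Approach, SIG_FULL) → (Standby, A_PING)
event = SIG_NEAR selects (Standby, A_TURN)

mode=Standby action=A_TURN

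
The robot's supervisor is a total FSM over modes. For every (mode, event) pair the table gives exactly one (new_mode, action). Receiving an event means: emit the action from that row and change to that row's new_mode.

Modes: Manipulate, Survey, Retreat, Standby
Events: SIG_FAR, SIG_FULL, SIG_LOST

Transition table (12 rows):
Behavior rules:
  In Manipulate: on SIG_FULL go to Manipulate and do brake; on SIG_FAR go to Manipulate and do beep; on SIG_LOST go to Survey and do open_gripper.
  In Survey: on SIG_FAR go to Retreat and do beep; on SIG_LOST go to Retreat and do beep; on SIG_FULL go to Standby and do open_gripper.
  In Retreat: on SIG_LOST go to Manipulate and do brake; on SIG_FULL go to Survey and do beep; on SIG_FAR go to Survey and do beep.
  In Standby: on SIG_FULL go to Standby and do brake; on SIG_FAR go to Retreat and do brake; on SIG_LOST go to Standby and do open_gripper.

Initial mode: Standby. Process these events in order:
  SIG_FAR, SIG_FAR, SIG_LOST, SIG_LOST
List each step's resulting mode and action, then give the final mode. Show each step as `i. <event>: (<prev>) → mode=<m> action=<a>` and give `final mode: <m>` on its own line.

final mode: Manipulate

1. SIG_FAR: (Standby) → mode=Retreat action=brake
2. SIG_FAR: (Retreat) → mode=Survey action=beep
3. SIG_LOST: (Survey) → mode=Retreat action=beep
4. SIG_LOST: (Retreat) → mode=Manipulate action=brake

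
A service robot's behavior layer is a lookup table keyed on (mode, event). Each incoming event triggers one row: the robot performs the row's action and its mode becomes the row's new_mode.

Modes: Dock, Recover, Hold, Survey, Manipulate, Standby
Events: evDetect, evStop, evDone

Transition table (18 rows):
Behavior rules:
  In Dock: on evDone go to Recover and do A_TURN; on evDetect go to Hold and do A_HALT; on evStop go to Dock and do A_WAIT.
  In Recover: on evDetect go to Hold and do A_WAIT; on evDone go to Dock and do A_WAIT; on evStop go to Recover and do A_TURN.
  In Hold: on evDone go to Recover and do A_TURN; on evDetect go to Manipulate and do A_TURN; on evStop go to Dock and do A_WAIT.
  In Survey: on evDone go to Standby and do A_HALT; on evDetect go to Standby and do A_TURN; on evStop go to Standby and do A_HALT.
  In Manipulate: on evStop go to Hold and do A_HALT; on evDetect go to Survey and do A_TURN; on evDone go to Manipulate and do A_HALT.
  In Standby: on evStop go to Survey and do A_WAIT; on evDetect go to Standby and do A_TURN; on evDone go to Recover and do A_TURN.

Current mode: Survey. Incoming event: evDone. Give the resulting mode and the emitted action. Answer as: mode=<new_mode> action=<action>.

current mode = Survey; filter table to that mode:
  (Survey, evDone) → (Standby, A_HALT)  ← event matches
  (Survey, evDetect) → (Standby, A_TURN)
  (Survey, evStop) → (Standby, A_HALT)
event = evDone selects (Standby, A_HALT)

mode=Standby action=A_HALT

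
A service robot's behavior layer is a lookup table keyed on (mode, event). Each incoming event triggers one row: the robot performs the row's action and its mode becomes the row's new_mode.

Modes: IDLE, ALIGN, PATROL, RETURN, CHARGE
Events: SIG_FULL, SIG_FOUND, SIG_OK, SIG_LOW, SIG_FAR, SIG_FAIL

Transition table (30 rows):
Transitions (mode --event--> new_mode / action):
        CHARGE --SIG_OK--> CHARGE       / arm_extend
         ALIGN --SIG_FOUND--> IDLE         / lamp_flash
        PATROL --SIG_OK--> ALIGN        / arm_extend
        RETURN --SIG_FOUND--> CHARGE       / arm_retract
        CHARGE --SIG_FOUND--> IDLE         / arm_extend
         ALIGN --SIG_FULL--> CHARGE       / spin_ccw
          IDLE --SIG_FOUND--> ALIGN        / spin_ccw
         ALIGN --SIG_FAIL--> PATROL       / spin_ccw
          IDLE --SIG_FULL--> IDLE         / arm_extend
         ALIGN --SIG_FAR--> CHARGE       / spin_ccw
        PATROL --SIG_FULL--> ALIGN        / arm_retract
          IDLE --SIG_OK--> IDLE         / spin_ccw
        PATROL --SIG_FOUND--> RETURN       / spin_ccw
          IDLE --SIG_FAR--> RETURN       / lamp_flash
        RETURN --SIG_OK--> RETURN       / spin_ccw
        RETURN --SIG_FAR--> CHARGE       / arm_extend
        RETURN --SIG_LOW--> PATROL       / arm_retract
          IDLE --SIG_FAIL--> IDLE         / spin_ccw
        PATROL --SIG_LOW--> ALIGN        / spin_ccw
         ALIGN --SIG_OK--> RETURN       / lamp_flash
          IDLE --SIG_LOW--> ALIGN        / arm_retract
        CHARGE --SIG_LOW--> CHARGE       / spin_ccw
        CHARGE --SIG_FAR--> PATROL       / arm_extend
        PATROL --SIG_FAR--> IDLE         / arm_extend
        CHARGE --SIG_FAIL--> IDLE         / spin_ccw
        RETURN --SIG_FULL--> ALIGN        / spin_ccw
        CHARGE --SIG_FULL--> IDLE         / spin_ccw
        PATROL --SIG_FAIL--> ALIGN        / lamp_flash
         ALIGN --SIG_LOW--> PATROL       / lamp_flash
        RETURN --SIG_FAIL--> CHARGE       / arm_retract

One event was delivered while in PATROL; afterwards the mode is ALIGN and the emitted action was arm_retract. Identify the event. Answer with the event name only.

SIG_FULL

try SIG_FULL: (PATROL, SIG_FULL) → (ALIGN, arm_retract)  ← matches
try SIG_FOUND: (PATROL, SIG_FOUND) → (RETURN, spin_ccw)
try SIG_OK: (PATROL, SIG_OK) → (ALIGN, arm_extend)
try SIG_LOW: (PATROL, SIG_LOW) → (ALIGN, spin_ccw)
try SIG_FAR: (PATROL, SIG_FAR) → (IDLE, arm_extend)
try SIG_FAIL: (PATROL, SIG_FAIL) → (ALIGN, lamp_flash)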